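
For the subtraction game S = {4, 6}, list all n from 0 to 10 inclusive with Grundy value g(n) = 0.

0, 1, 2, 3, 10

Compute g(0), g(1), … for moves {4, 6}:
g(0) = mex{} = 0
g(1) = mex{} = 0
g(2) = mex{} = 0
g(3) = mex{} = 0
g(4) = mex{0} = 1
g(5) = mex{0} = 1
g(6) = mex{0} = 1
g(7) = mex{0} = 1
g(8) = mex{0,1} = 2
g(9) = mex{0,1} = 2
g(10) = mex{1} = 0
The P-positions (g = 0) in 0..10 are 0, 1, 2, 3, 10.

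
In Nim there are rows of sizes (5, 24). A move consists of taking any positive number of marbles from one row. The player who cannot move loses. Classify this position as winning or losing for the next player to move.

Compute the nim-sum pairwise:
5 ⊕ 24 = 29
The nim-sum is 29 ≠ 0, so this is an N-position: the player to move can win.

Winning position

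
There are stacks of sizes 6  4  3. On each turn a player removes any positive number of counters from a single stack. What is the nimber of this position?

Nim-sum: 6 ^ 4 ^ 3 = 1.

1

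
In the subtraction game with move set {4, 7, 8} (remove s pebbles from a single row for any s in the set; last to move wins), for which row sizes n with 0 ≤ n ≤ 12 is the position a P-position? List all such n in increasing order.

0, 1, 2, 3, 12

Build the Grundy sequence with g(k) = mex{g(k−s) : s ∈ {4, 7, 8}, s ≤ k}:
g(0) = mex{} = 0
g(1) = mex{} = 0
g(2) = mex{} = 0
g(3) = mex{} = 0
g(4) = mex{0} = 1
g(5) = mex{0} = 1
g(6) = mex{0} = 1
g(7) = mex{0} = 1
g(8) = mex{0,1} = 2
g(9) = mex{0,1} = 2
g(10) = mex{0,1} = 2
g(11) = mex{0,1} = 2
g(12) = mex{1,2} = 0
The P-positions (g = 0) in 0..12 are 0, 1, 2, 3, 12.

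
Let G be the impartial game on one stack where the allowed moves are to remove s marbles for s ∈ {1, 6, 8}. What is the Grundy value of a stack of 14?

0

Compute g(0), g(1), … for moves {1, 6, 8}:
k:     0  1  2  3  4  5  6  7  8  9 10 11 12 13 14
g(k):  0  1  0  1  0  1  2  0  1  0  1  0  1  2  0
So g(14) = 0.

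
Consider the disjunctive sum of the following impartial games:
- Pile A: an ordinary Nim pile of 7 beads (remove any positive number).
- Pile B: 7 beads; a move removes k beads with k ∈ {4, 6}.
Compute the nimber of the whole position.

Pile A is a plain Nim pile of size 7, so its Grundy value is 7.
Grundy values for pile B (subtraction set {4, 6}):
k:     0  1  2  3  4  5  6  7
g(k):  0  0  0  0  1  1  1  1
So g(7) = 1.
By the Sprague-Grundy theorem, the Grundy value of a sum of independent games is the XOR of the component values.
Combined value = 7 ⊕ 1 = 6.

6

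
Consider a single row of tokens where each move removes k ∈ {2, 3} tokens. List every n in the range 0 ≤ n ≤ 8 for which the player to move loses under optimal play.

Compute g(0), g(1), … for moves {2, 3}:
g(0) = mex{} = 0
g(1) = mex{} = 0
g(2) = mex{0} = 1
g(3) = mex{0} = 1
g(4) = mex{0,1} = 2
g(5) = mex{1} = 0
g(6) = mex{1,2} = 0
g(7) = mex{0,2} = 1
g(8) = mex{0} = 1
The P-positions (g = 0) in 0..8 are 0, 1, 5, 6.

0, 1, 5, 6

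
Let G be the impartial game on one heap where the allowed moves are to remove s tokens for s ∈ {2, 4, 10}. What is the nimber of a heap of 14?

1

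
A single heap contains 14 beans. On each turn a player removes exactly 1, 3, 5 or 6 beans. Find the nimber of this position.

1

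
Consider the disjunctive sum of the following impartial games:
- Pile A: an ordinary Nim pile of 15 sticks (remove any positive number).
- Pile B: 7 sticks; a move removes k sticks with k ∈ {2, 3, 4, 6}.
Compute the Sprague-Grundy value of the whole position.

12

Pile A is a plain Nim pile of size 15, so its Grundy value is 15.
Build the Grundy sequence for pile B with g(k) = mex{g(k−s) : s ∈ {2, 3, 4, 6}, s ≤ k}:
k:     0  1  2  3  4  5  6  7
g(k):  0  0  1  1  2  2  3  3
So g(7) = 3.
The value of a disjunctive sum is the nim-sum of the parts.
Combined value = 15 XOR 3 = 12.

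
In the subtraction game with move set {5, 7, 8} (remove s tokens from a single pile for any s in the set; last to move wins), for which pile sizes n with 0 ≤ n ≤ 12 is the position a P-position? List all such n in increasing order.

0, 1, 2, 3, 4

Build the Grundy sequence with g(k) = mex{g(k−s) : s ∈ {5, 7, 8}, s ≤ k}:
k:     0  1  2  3  4  5  6  7  8  9 10 11 12
g(k):  0  0  0  0  0  1  1  1  1  1  2  2  2
The P-positions (g = 0) in 0..12 are 0, 1, 2, 3, 4.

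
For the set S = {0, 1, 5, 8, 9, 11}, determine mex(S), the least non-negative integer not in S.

2

The values 0, 1 are all present; 2 is the first non-negative integer missing from the set.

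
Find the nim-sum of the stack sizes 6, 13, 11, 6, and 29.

27

Compute the nim-sum pairwise:
6 XOR 13 = 11
11 XOR 11 = 0
0 XOR 6 = 6
6 XOR 29 = 27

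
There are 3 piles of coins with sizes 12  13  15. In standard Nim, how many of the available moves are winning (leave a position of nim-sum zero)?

Bitwise XOR of the heap sizes:
  1100  (12)
  1101  (13)
  1111  (15)
  ----
  1110  (14)
The overall nim-sum is X = 14. A pile of size p has a winning move iff p XOR X < p (reduce it to p XOR X).
  12: 12 XOR 14 = 2 < 12 — winning move (to 2).
  13: 13 XOR 14 = 3 < 13 — winning move (to 3).
  15: 15 XOR 14 = 1 < 15 — winning move (to 1).
That gives 3 winning moves.

3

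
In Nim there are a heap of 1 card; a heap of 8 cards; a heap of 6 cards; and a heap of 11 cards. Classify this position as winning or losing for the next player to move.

Winning position

Write each in binary and XOR column by column:
  0001  (1)
  1000  (8)
  0110  (6)
  1011  (11)
  ----
  0100  (4)
The nim-sum is 4 ≠ 0, so this is an N-position: the player to move can win.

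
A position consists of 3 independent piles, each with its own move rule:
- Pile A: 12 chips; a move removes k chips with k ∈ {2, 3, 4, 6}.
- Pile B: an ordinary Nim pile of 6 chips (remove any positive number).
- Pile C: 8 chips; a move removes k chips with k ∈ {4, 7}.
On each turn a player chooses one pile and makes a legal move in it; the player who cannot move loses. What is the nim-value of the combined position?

6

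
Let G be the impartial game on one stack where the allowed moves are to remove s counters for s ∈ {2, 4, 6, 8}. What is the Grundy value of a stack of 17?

3

Grundy values for subtraction set {2, 4, 6, 8}:
k:     0  1  2  3  4  5  6  7  8  9 10 11 12 13 14 15 16 17
g(k):  0  0  1  1  2  2  3  3  4  4  0  0  1  1  2  2  3  3
So g(17) = 3.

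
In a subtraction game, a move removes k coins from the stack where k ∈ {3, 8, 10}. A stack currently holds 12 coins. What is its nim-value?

2

Grundy values for subtraction set {3, 8, 10}:
g(0) = mex{} = 0
g(1) = mex{} = 0
g(2) = mex{} = 0
g(3) = mex{0} = 1
g(4) = mex{0} = 1
g(5) = mex{0} = 1
g(6) = mex{1} = 0
g(7) = mex{1} = 0
g(8) = mex{0,1} = 2
g(9) = mex{0} = 1
g(10) = mex{0} = 1
g(11) = mex{0,1,2} = 3
g(12) = mex{0,1} = 2
So g(12) = 2.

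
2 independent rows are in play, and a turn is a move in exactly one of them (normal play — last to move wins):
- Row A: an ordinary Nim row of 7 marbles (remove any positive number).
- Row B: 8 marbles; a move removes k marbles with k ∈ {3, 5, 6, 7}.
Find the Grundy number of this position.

Row A is a plain Nim row of size 7, so its Grundy value is 7.
For row B, compute g(0), g(1), … with moves {3, 5, 6, 7}:
k:     0  1  2  3  4  5  6  7  8
g(k):  0  0  0  1  1  1  2  2  2
So g(8) = 2.
The value of a disjunctive sum is the nim-sum of the parts.
Combined value = 7 XOR 2 = 5.

5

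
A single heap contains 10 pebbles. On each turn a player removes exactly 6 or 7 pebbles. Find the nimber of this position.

Grundy values for subtraction set {6, 7}:
k:     0  1  2  3  4  5  6  7  8  9 10
g(k):  0  0  0  0  0  0  1  1  1  1  1
So g(10) = 1.

1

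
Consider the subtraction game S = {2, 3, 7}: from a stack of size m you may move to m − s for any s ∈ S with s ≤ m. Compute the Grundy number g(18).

1

Compute g(0), g(1), … for moves {2, 3, 7}:
k:     0  1  2  3  4  5  6  7  8  9 10 11 12 13 14 15 16 17 18
g(k):  0  0  1  1  2  0  0  1  1  2  0  0  1  1  2  0  0  1  1
So g(18) = 1.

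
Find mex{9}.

0 is not in the set, so the mex is 0.

0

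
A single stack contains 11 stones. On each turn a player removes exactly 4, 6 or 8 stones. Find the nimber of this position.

2

Grundy values for subtraction set {4, 6, 8}:
g(0) = mex{} = 0
g(1) = mex{} = 0
g(2) = mex{} = 0
g(3) = mex{} = 0
g(4) = mex{0} = 1
g(5) = mex{0} = 1
g(6) = mex{0} = 1
g(7) = mex{0} = 1
g(8) = mex{0,1} = 2
g(9) = mex{0,1} = 2
g(10) = mex{0,1} = 2
g(11) = mex{0,1} = 2
So g(11) = 2.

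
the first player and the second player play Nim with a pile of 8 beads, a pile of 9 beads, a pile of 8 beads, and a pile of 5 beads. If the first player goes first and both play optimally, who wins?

the first player wins

Nim-sum: 8 ^ 9 ^ 8 ^ 5 = 12.
The nim-sum is 12 ≠ 0, so this is an N-position: the player to move can win; the first player has a winning move.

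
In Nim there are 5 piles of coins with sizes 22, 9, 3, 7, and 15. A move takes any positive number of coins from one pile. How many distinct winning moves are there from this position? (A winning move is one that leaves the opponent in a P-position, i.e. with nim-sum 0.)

1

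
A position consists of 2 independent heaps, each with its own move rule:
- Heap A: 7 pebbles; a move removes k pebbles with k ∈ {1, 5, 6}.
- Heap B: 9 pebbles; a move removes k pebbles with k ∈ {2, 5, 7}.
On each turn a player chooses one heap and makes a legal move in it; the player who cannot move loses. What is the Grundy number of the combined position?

1

Grundy values for heap A (subtraction set {1, 5, 6}):
g(0) = mex{} = 0
g(1) = mex{0} = 1
g(2) = mex{1} = 0
g(3) = mex{0} = 1
g(4) = mex{1} = 0
g(5) = mex{0} = 1
g(6) = mex{0,1} = 2
g(7) = mex{0,1,2} = 3
So g(7) = 3.
Grundy values for heap B (subtraction set {2, 5, 7}):
k:     0  1  2  3  4  5  6  7  8  9
g(k):  0  0  1  1  0  2  1  3  2  2
So g(9) = 2.
By the Sprague-Grundy theorem, the Grundy value of a sum of independent games is the XOR of the component values.
Combined value = 3 ⊕ 2 = 1.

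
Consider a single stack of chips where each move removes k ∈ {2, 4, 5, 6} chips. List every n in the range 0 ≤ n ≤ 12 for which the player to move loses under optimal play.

0, 1, 8, 9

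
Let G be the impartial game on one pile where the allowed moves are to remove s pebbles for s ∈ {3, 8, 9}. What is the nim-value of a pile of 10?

1

Compute g(0), g(1), … for moves {3, 8, 9}:
g(0) = mex{} = 0
g(1) = mex{} = 0
g(2) = mex{} = 0
g(3) = mex{0} = 1
g(4) = mex{0} = 1
g(5) = mex{0} = 1
g(6) = mex{1} = 0
g(7) = mex{1} = 0
g(8) = mex{0,1} = 2
g(9) = mex{0} = 1
g(10) = mex{0} = 1
So g(10) = 1.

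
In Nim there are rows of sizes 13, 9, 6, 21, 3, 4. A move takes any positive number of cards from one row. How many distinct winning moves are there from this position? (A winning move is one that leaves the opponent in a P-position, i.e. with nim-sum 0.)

Compute the nim-sum pairwise:
13 XOR 9 = 4
4 XOR 6 = 2
2 XOR 21 = 23
23 XOR 3 = 20
20 XOR 4 = 16
The overall nim-sum is X = 16. A row of size p has a winning move iff p XOR X < p (reduce it to p XOR X).
  13: 13 XOR 16 = 29 ≥ 13 — no move.
  9: 9 XOR 16 = 25 ≥ 9 — no move.
  6: 6 XOR 16 = 22 ≥ 6 — no move.
  21: 21 XOR 16 = 5 < 21 — winning move (to 5).
  3: 3 XOR 16 = 19 ≥ 3 — no move.
  4: 4 XOR 16 = 20 ≥ 4 — no move.
That gives 1 winning move.

1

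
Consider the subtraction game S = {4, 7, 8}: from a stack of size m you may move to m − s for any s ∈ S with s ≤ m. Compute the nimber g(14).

Grundy values for subtraction set {4, 7, 8}:
g(0) = mex{} = 0
g(1) = mex{} = 0
g(2) = mex{} = 0
g(3) = mex{} = 0
g(4) = mex{0} = 1
g(5) = mex{0} = 1
g(6) = mex{0} = 1
g(7) = mex{0} = 1
g(8) = mex{0,1} = 2
g(9) = mex{0,1} = 2
g(10) = mex{0,1} = 2
g(11) = mex{0,1} = 2
g(12) = mex{1,2} = 0
g(13) = mex{1,2} = 0
g(14) = mex{1,2} = 0
So g(14) = 0.

0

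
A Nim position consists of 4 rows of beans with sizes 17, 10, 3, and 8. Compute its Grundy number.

16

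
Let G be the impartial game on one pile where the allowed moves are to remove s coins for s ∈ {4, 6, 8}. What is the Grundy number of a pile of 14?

Build the Grundy sequence with g(k) = mex{g(k−s) : s ∈ {4, 6, 8}, s ≤ k}:
g(0) = mex{} = 0
g(1) = mex{} = 0
g(2) = mex{} = 0
g(3) = mex{} = 0
g(4) = mex{0} = 1
g(5) = mex{0} = 1
g(6) = mex{0} = 1
g(7) = mex{0} = 1
g(8) = mex{0,1} = 2
g(9) = mex{0,1} = 2
g(10) = mex{0,1} = 2
g(11) = mex{0,1} = 2
g(12) = mex{1,2} = 0
g(13) = mex{1,2} = 0
g(14) = mex{1,2} = 0
So g(14) = 0.

0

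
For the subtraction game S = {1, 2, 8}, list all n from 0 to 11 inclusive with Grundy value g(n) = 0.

0, 3, 6, 9

Grundy values for subtraction set {1, 2, 8}:
k:     0  1  2  3  4  5  6  7  8  9 10 11
g(k):  0  1  2  0  1  2  0  1  2  0  1  2
The P-positions (g = 0) in 0..11 are 0, 3, 6, 9.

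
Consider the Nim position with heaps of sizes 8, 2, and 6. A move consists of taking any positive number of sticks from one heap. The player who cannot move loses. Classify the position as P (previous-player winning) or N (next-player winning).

N-position

Bitwise XOR of the heap sizes:
  1000  (8)
  0010  (2)
  0110  (6)
  ----
  1100  (12)
The nim-sum is 12 ≠ 0, so this is an N-position: the player to move can win.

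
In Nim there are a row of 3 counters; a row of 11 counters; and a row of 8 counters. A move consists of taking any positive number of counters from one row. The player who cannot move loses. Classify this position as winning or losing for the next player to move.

Nim-sum: 3 ^ 11 ^ 8 = 0.
The nim-sum is 0, so this is a P-position: the player to move is in a losing position under optimal play.

Losing position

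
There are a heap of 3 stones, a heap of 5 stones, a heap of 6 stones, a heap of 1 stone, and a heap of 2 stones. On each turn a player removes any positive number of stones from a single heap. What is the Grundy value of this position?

3

In binary:
  011  (3)
  101  (5)
  110  (6)
  001  (1)
  010  (2)
  ---
  011  (3)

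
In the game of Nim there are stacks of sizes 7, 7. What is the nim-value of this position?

0

Compute the nim-sum pairwise:
7 ⊕ 7 = 0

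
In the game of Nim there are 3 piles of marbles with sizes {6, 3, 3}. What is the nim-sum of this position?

Nim-sum: 6 ⊕ 3 ⊕ 3 = 6.

6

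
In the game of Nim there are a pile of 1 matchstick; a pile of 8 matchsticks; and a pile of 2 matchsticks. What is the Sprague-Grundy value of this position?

Compute the nim-sum pairwise:
1 XOR 8 = 9
9 XOR 2 = 11

11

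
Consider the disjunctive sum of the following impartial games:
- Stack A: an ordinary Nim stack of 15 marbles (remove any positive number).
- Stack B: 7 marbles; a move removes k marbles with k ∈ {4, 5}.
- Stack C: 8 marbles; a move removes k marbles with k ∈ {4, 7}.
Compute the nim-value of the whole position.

12

Stack A is a plain Nim stack of size 15, so its Grundy value is 15.
Grundy values for stack B (subtraction set {4, 5}):
k:     0  1  2  3  4  5  6  7
g(k):  0  0  0  0  1  1  1  1
So g(7) = 1.
For stack C, compute g(0), g(1), … with moves {4, 7}:
k:     0  1  2  3  4  5  6  7  8
g(k):  0  0  0  0  1  1  1  1  2
So g(8) = 2.
By the Sprague-Grundy theorem, the Grundy value of a sum of independent games is the XOR of the component values.
Combined value = 15 XOR 1 XOR 2 = 12.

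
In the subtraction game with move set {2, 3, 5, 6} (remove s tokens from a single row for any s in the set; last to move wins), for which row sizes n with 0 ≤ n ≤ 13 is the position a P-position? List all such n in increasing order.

0, 1, 8, 9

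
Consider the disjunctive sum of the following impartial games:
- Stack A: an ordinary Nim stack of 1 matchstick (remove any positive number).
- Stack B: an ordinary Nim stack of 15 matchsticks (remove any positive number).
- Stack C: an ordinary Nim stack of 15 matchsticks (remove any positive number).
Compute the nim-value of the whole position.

1

Stack A is a plain Nim stack of size 1, so its Grundy value is 1.
Stack B is a plain Nim stack of size 15, so its Grundy value is 15.
Stack C is a plain Nim stack of size 15, so its Grundy value is 15.
The value of a disjunctive sum is the nim-sum of the parts.
Combined value = 1 ⊕ 15 ⊕ 15 = 1.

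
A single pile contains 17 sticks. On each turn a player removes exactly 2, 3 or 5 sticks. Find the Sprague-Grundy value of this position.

Build the Grundy sequence with g(k) = mex{g(k−s) : s ∈ {2, 3, 5}, s ≤ k}:
k:     0  1  2  3  4  5  6  7  8  9 10 11 12 13 14 15 16 17
g(k):  0  0  1  1  2  2  3  0  0  1  1  2  2  3  0  0  1  1
So g(17) = 1.

1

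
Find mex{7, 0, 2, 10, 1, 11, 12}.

The values 0, 1, 2 are all present; 3 is the first non-negative integer missing from the set.

3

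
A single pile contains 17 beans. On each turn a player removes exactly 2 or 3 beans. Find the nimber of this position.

Compute g(0), g(1), … for moves {2, 3}:
k:     0  1  2  3  4  5  6  7  8  9 10 11 12 13 14 15 16 17
g(k):  0  0  1  1  2  0  0  1  1  2  0  0  1  1  2  0  0  1
So g(17) = 1.

1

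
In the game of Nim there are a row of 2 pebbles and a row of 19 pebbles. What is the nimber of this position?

17

Compute the nim-sum pairwise:
2 XOR 19 = 17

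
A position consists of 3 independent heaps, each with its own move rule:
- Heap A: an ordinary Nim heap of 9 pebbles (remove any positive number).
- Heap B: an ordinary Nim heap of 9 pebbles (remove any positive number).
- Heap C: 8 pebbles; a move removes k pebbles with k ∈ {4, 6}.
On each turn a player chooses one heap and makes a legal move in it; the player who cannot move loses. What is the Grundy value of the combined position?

2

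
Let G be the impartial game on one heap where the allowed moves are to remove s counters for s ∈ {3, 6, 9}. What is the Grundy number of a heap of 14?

0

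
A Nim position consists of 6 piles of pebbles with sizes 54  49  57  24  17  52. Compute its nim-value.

3

Nim-sum: 54 ^ 49 ^ 57 ^ 24 ^ 17 ^ 52 = 3.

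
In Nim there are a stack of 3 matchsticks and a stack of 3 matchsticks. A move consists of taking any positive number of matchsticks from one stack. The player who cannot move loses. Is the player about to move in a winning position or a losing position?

Losing position

Compute the nim-sum pairwise:
3 XOR 3 = 0
The nim-sum is 0, so this is a P-position: the player to move is in a losing position under optimal play.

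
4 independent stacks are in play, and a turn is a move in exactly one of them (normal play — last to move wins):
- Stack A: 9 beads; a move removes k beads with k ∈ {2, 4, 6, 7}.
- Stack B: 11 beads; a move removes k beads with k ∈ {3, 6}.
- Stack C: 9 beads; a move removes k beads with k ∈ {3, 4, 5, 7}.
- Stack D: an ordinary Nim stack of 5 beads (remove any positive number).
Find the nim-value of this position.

6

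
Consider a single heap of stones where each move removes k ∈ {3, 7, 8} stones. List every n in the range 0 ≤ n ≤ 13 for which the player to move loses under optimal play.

0, 1, 2, 6, 11, 12

Grundy values for subtraction set {3, 7, 8}:
g(0) = mex{} = 0
g(1) = mex{} = 0
g(2) = mex{} = 0
g(3) = mex{0} = 1
g(4) = mex{0} = 1
g(5) = mex{0} = 1
g(6) = mex{1} = 0
g(7) = mex{0,1} = 2
g(8) = mex{0,1} = 2
g(9) = mex{0} = 1
g(10) = mex{0,1,2} = 3
g(11) = mex{1,2} = 0
g(12) = mex{1} = 0
g(13) = mex{0,1,3} = 2
The P-positions (g = 0) in 0..13 are 0, 1, 2, 6, 11, 12.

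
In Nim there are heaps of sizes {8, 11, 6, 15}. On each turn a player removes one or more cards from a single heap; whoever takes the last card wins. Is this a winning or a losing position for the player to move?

Winning position

Write each in binary and XOR column by column:
  1000  (8)
  1011  (11)
  0110  (6)
  1111  (15)
  ----
  1010  (10)
The nim-sum is 10 ≠ 0, so this is an N-position: the player to move can win.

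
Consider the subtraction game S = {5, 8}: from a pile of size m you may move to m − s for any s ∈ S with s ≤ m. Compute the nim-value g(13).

Compute g(0), g(1), … for moves {5, 8}:
k:     0  1  2  3  4  5  6  7  8  9 10 11 12 13
g(k):  0  0  0  0  0  1  1  1  1  1  2  2  2  0
So g(13) = 0.

0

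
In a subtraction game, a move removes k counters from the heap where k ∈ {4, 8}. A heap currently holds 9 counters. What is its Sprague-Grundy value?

2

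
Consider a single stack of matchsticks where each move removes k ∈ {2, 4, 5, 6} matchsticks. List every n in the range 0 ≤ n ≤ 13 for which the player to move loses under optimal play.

Grundy values for subtraction set {2, 4, 5, 6}:
k:     0  1  2  3  4  5  6  7  8  9 10 11 12 13
g(k):  0  0  1  1  2  2  3  3  0  0  1  1  2  2
The P-positions (g = 0) in 0..13 are 0, 1, 8, 9.

0, 1, 8, 9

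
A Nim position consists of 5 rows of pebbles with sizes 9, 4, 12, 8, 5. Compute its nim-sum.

Write each in binary and XOR column by column:
  1001  (9)
  0100  (4)
  1100  (12)
  1000  (8)
  0101  (5)
  ----
  1100  (12)

12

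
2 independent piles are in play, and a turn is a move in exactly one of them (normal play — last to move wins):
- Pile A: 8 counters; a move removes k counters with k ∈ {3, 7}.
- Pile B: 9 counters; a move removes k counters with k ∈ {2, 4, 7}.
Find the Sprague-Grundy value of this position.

Grundy values for pile A (subtraction set {3, 7}):
k:     0  1  2  3  4  5  6  7  8
g(k):  0  0  0  1  1  1  0  2  2
So g(8) = 2.
For pile B, compute g(0), g(1), … with moves {2, 4, 7}:
g(0) = mex{} = 0
g(1) = mex{} = 0
g(2) = mex{0} = 1
g(3) = mex{0} = 1
g(4) = mex{0,1} = 2
g(5) = mex{0,1} = 2
g(6) = mex{1,2} = 0
g(7) = mex{0,1,2} = 3
g(8) = mex{0,2} = 1
g(9) = mex{1,2,3} = 0
So g(9) = 0.
By the Sprague-Grundy theorem, the Grundy value of a sum of independent games is the XOR of the component values.
Combined value = 2 XOR 0 = 2.

2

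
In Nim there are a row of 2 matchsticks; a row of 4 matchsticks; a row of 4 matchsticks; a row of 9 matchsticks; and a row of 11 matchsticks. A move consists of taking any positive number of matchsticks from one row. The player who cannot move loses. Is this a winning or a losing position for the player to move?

Nim-sum: 2 ^ 4 ^ 4 ^ 9 ^ 11 = 0.
The nim-sum is 0, so this is a P-position: the player to move is in a losing position under optimal play.

Losing position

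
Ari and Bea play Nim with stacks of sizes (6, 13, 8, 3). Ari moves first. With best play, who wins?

Compute the nim-sum pairwise:
6 ⊕ 13 = 11
11 ⊕ 8 = 3
3 ⊕ 3 = 0
The nim-sum is 0, so this is a P-position: the player to move is in a losing position under optimal play; Ari is about to move from it and so loses — Bea wins.

Bea wins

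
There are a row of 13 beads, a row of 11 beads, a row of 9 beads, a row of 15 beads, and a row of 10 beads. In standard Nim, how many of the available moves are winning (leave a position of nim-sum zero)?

Compute the nim-sum pairwise:
13 XOR 11 = 6
6 XOR 9 = 15
15 XOR 15 = 0
0 XOR 10 = 10
The overall nim-sum is X = 10. A row of size p has a winning move iff p XOR X < p (reduce it to p XOR X).
  13: 13 XOR 10 = 7 < 13 — winning move (to 7).
  11: 11 XOR 10 = 1 < 11 — winning move (to 1).
  9: 9 XOR 10 = 3 < 9 — winning move (to 3).
  15: 15 XOR 10 = 5 < 15 — winning move (to 5).
  10: 10 XOR 10 = 0 < 10 — winning move (to 0).
That gives 5 winning moves.

5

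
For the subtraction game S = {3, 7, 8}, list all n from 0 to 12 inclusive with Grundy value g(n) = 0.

0, 1, 2, 6, 11, 12

Build the Grundy sequence with g(k) = mex{g(k−s) : s ∈ {3, 7, 8}, s ≤ k}:
g(0) = mex{} = 0
g(1) = mex{} = 0
g(2) = mex{} = 0
g(3) = mex{0} = 1
g(4) = mex{0} = 1
g(5) = mex{0} = 1
g(6) = mex{1} = 0
g(7) = mex{0,1} = 2
g(8) = mex{0,1} = 2
g(9) = mex{0} = 1
g(10) = mex{0,1,2} = 3
g(11) = mex{1,2} = 0
g(12) = mex{1} = 0
The P-positions (g = 0) in 0..12 are 0, 1, 2, 6, 11, 12.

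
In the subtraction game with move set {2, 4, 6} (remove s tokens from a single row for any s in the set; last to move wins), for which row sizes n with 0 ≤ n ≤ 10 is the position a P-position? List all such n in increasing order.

0, 1, 8, 9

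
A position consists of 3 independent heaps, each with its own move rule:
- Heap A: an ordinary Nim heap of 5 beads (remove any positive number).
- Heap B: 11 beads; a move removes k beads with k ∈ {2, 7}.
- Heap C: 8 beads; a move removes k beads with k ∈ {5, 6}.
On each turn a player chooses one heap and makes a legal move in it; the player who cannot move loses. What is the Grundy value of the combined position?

5

Heap A is a plain Nim heap of size 5, so its Grundy value is 5.
Build the Grundy sequence for heap B with g(k) = mex{g(k−s) : s ∈ {2, 7}, s ≤ k}:
k:     0  1  2  3  4  5  6  7  8  9 10 11
g(k):  0  0  1  1  0  0  1  1  2  0  0  1
So g(11) = 1.
For heap C, compute g(0), g(1), … with moves {5, 6}:
k:     0  1  2  3  4  5  6  7  8
g(k):  0  0  0  0  0  1  1  1  1
So g(8) = 1.
By the Sprague-Grundy theorem, the Grundy value of a sum of independent games is the XOR of the component values.
Combined value = 5 ⊕ 1 ⊕ 1 = 5.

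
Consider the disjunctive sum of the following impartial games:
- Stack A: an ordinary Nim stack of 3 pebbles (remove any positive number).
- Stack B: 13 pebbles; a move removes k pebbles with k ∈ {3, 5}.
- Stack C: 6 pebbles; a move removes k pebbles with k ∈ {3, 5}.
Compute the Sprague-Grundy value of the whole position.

0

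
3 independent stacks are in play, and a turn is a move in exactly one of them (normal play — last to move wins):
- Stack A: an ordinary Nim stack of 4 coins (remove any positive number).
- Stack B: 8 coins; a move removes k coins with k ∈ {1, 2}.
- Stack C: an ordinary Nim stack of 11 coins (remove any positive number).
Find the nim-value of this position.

13

Stack A is a plain Nim stack of size 4, so its Grundy value is 4.
For stack B, compute g(0), g(1), … with moves {1, 2}:
g(0) = mex{} = 0
g(1) = mex{0} = 1
g(2) = mex{0,1} = 2
g(3) = mex{1,2} = 0
g(4) = mex{0,2} = 1
g(5) = mex{0,1} = 2
g(6) = mex{1,2} = 0
g(7) = mex{0,2} = 1
g(8) = mex{0,1} = 2
So g(8) = 2.
Stack C is a plain Nim stack of size 11, so its Grundy value is 11.
The value of a disjunctive sum is the nim-sum of the parts.
Combined value = 4 ⊕ 2 ⊕ 11 = 13.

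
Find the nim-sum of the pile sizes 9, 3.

10

Compute the nim-sum pairwise:
9 XOR 3 = 10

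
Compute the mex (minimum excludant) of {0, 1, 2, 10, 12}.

3

The values 0, 1, 2 are all present; 3 is the first non-negative integer missing from the set.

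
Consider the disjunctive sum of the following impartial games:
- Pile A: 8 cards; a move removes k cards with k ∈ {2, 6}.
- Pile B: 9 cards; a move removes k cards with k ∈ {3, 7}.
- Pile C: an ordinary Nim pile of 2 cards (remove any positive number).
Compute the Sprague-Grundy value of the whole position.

3

For pile A, compute g(0), g(1), … with moves {2, 6}:
g(0) = mex{} = 0
g(1) = mex{} = 0
g(2) = mex{0} = 1
g(3) = mex{0} = 1
g(4) = mex{1} = 0
g(5) = mex{1} = 0
g(6) = mex{0} = 1
g(7) = mex{0} = 1
g(8) = mex{1} = 0
So g(8) = 0.
Grundy values for pile B (subtraction set {3, 7}):
g(0) = mex{} = 0
g(1) = mex{} = 0
g(2) = mex{} = 0
g(3) = mex{0} = 1
g(4) = mex{0} = 1
g(5) = mex{0} = 1
g(6) = mex{1} = 0
g(7) = mex{0,1} = 2
g(8) = mex{0,1} = 2
g(9) = mex{0} = 1
So g(9) = 1.
Pile C is a plain Nim pile of size 2, so its Grundy value is 2.
By the Sprague-Grundy theorem, the Grundy value of a sum of independent games is the XOR of the component values.
Combined value = 0 ⊕ 1 ⊕ 2 = 3.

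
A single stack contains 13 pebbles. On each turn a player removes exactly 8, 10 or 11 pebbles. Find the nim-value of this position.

Build the Grundy sequence with g(k) = mex{g(k−s) : s ∈ {8, 10, 11}, s ≤ k}:
k:     0  1  2  3  4  5  6  7  8  9 10 11 12 13
g(k):  0  0  0  0  0  0  0  0  1  1  1  1  1  1
So g(13) = 1.

1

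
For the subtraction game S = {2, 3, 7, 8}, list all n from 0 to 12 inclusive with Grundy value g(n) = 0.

0, 1, 5, 6, 10, 11

Grundy values for subtraction set {2, 3, 7, 8}:
k:     0  1  2  3  4  5  6  7  8  9 10 11 12
g(k):  0  0  1  1  2  0  0  1  1  2  0  0  1
The P-positions (g = 0) in 0..12 are 0, 1, 5, 6, 10, 11.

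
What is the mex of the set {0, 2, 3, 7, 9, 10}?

0 is in the set but 1 is not, so the mex is 1.

1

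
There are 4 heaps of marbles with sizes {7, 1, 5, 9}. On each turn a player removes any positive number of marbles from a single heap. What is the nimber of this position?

10

In binary:
  0111  (7)
  0001  (1)
  0101  (5)
  1001  (9)
  ----
  1010  (10)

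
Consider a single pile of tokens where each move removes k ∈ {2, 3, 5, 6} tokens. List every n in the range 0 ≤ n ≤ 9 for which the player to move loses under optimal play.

0, 1, 8, 9

Compute g(0), g(1), … for moves {2, 3, 5, 6}:
g(0) = mex{} = 0
g(1) = mex{} = 0
g(2) = mex{0} = 1
g(3) = mex{0} = 1
g(4) = mex{0,1} = 2
g(5) = mex{0,1} = 2
g(6) = mex{0,1,2} = 3
g(7) = mex{0,1,2} = 3
g(8) = mex{1,2,3} = 0
g(9) = mex{1,2,3} = 0
The P-positions (g = 0) in 0..9 are 0, 1, 8, 9.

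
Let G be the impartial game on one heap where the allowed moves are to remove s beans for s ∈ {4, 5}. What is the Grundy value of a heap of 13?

1

Build the Grundy sequence with g(k) = mex{g(k−s) : s ∈ {4, 5}, s ≤ k}:
g(0) = mex{} = 0
g(1) = mex{} = 0
g(2) = mex{} = 0
g(3) = mex{} = 0
g(4) = mex{0} = 1
g(5) = mex{0} = 1
g(6) = mex{0} = 1
g(7) = mex{0} = 1
g(8) = mex{0,1} = 2
g(9) = mex{1} = 0
g(10) = mex{1} = 0
g(11) = mex{1} = 0
g(12) = mex{1,2} = 0
g(13) = mex{0,2} = 1
So g(13) = 1.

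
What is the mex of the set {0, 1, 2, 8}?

3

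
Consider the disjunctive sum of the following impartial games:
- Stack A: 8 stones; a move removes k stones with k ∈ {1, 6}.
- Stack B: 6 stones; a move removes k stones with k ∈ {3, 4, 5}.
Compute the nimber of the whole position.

For stack A, compute g(0), g(1), … with moves {1, 6}:
k:     0  1  2  3  4  5  6  7  8
g(k):  0  1  0  1  0  1  2  0  1
So g(8) = 1.
Build the Grundy sequence for stack B with g(k) = mex{g(k−s) : s ∈ {3, 4, 5}, s ≤ k}:
k:     0  1  2  3  4  5  6
g(k):  0  0  0  1  1  1  2
So g(6) = 2.
By the Sprague-Grundy theorem, the Grundy value of a sum of independent games is the XOR of the component values.
Combined value = 1 XOR 2 = 3.

3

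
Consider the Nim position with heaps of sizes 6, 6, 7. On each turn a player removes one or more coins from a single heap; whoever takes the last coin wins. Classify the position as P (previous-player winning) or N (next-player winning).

N-position

Write each in binary and XOR column by column:
  110  (6)
  110  (6)
  111  (7)
  ---
  111  (7)
The nim-sum is 7 ≠ 0, so this is an N-position: the player to move can win.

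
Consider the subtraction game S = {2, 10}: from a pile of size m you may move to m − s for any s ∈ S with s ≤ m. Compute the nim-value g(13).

Grundy values for subtraction set {2, 10}:
k:     0  1  2  3  4  5  6  7  8  9 10 11 12 13
g(k):  0  0  1  1  0  0  1  1  0  0  1  1  0  0
So g(13) = 0.

0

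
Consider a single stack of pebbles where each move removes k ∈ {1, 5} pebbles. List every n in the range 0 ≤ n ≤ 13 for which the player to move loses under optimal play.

0, 2, 4, 6, 8, 10, 12

Build the Grundy sequence with g(k) = mex{g(k−s) : s ∈ {1, 5}, s ≤ k}:
g(0) = mex{} = 0
g(1) = mex{0} = 1
g(2) = mex{1} = 0
g(3) = mex{0} = 1
g(4) = mex{1} = 0
g(5) = mex{0} = 1
g(6) = mex{1} = 0
g(7) = mex{0} = 1
g(8) = mex{1} = 0
g(9) = mex{0} = 1
g(10) = mex{1} = 0
g(11) = mex{0} = 1
g(12) = mex{1} = 0
g(13) = mex{0} = 1
The P-positions (g = 0) in 0..13 are 0, 2, 4, 6, 8, 10, 12.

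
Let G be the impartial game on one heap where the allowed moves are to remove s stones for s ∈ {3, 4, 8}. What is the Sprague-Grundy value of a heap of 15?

1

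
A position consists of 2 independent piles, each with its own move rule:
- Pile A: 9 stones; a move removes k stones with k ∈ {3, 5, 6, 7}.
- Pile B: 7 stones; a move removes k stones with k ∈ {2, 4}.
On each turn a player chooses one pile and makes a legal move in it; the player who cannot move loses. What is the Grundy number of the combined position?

3

Build the Grundy sequence for pile A with g(k) = mex{g(k−s) : s ∈ {3, 5, 6, 7}, s ≤ k}:
k:     0  1  2  3  4  5  6  7  8  9
g(k):  0  0  0  1  1  1  2  2  2  3
So g(9) = 3.
Grundy values for pile B (subtraction set {2, 4}):
k:     0  1  2  3  4  5  6  7
g(k):  0  0  1  1  2  2  0  0
So g(7) = 0.
By the Sprague-Grundy theorem, the Grundy value of a sum of independent games is the XOR of the component values.
Combined value = 3 ⊕ 0 = 3.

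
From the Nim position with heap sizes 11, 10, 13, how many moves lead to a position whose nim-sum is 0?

3

Nim-sum: 11 XOR 10 XOR 13 = 12.
The overall nim-sum is X = 12. A heap of size p has a winning move iff p XOR X < p (reduce it to p XOR X).
  11: 11 XOR 12 = 7 < 11 — winning move (to 7).
  10: 10 XOR 12 = 6 < 10 — winning move (to 6).
  13: 13 XOR 12 = 1 < 13 — winning move (to 1).
That gives 3 winning moves.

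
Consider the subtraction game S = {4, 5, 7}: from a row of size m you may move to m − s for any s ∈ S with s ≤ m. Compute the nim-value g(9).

Compute g(0), g(1), … for moves {4, 5, 7}:
g(0) = mex{} = 0
g(1) = mex{} = 0
g(2) = mex{} = 0
g(3) = mex{} = 0
g(4) = mex{0} = 1
g(5) = mex{0} = 1
g(6) = mex{0} = 1
g(7) = mex{0} = 1
g(8) = mex{0,1} = 2
g(9) = mex{0,1} = 2
So g(9) = 2.

2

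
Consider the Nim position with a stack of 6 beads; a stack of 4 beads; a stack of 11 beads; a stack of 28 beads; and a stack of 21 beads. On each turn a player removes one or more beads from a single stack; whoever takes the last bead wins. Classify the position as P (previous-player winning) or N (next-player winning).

Compute the nim-sum pairwise:
6 XOR 4 = 2
2 XOR 11 = 9
9 XOR 28 = 21
21 XOR 21 = 0
The nim-sum is 0, so this is a P-position: the player to move is in a losing position under optimal play.

P-position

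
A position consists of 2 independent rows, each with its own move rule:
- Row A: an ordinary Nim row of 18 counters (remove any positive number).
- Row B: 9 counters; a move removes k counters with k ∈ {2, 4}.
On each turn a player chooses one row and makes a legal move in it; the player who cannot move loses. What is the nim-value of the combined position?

Row A is a plain Nim row of size 18, so its Grundy value is 18.
Grundy values for row B (subtraction set {2, 4}):
g(0) = mex{} = 0
g(1) = mex{} = 0
g(2) = mex{0} = 1
g(3) = mex{0} = 1
g(4) = mex{0,1} = 2
g(5) = mex{0,1} = 2
g(6) = mex{1,2} = 0
g(7) = mex{1,2} = 0
g(8) = mex{0,2} = 1
g(9) = mex{0,2} = 1
So g(9) = 1.
The value of a disjunctive sum is the nim-sum of the parts.
Combined value = 18 XOR 1 = 19.

19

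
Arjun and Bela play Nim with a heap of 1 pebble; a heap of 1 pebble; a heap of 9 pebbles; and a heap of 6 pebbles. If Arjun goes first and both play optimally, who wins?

Bitwise XOR of the heap sizes:
  0001  (1)
  0001  (1)
  1001  (9)
  0110  (6)
  ----
  1111  (15)
The nim-sum is 15 ≠ 0, so this is an N-position: the player to move can win; Arjun has a winning move.

Arjun wins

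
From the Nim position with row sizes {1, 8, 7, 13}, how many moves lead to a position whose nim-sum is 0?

Bitwise XOR of the heap sizes:
  0001  (1)
  1000  (8)
  0111  (7)
  1101  (13)
  ----
  0011  (3)
The overall nim-sum is X = 3. A row of size p has a winning move iff p XOR X < p (reduce it to p XOR X).
  1: 1 XOR 3 = 2 ≥ 1 — no move.
  8: 8 XOR 3 = 11 ≥ 8 — no move.
  7: 7 XOR 3 = 4 < 7 — winning move (to 4).
  13: 13 XOR 3 = 14 ≥ 13 — no move.
That gives 1 winning move.

1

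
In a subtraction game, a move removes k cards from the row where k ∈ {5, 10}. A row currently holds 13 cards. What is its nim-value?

2

Compute g(0), g(1), … for moves {5, 10}:
k:     0  1  2  3  4  5  6  7  8  9 10 11 12 13
g(k):  0  0  0  0  0  1  1  1  1  1  2  2  2  2
So g(13) = 2.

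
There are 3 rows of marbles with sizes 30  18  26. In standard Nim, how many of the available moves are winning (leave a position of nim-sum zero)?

3

Write each in binary and XOR column by column:
  11110  (30)
  10010  (18)
  11010  (26)
  -----
  10110  (22)
The overall nim-sum is X = 22. A row of size p has a winning move iff p XOR X < p (reduce it to p XOR X).
  30: 30 XOR 22 = 8 < 30 — winning move (to 8).
  18: 18 XOR 22 = 4 < 18 — winning move (to 4).
  26: 26 XOR 22 = 12 < 26 — winning move (to 12).
That gives 3 winning moves.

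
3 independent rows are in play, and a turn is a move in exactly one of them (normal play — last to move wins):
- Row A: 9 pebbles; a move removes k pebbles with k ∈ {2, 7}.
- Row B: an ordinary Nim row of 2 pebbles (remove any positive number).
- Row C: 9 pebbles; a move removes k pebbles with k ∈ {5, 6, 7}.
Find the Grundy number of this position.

3

For row A, compute g(0), g(1), … with moves {2, 7}:
g(0) = mex{} = 0
g(1) = mex{} = 0
g(2) = mex{0} = 1
g(3) = mex{0} = 1
g(4) = mex{1} = 0
g(5) = mex{1} = 0
g(6) = mex{0} = 1
g(7) = mex{0} = 1
g(8) = mex{0,1} = 2
g(9) = mex{1} = 0
So g(9) = 0.
Row B is a plain Nim row of size 2, so its Grundy value is 2.
Build the Grundy sequence for row C with g(k) = mex{g(k−s) : s ∈ {5, 6, 7}, s ≤ k}:
k:     0  1  2  3  4  5  6  7  8  9
g(k):  0  0  0  0  0  1  1  1  1  1
So g(9) = 1.
The value of a disjunctive sum is the nim-sum of the parts.
Combined value = 0 XOR 2 XOR 1 = 3.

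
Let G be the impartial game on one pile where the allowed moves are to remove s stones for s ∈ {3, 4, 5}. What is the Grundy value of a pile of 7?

2

Grundy values for subtraction set {3, 4, 5}:
k:     0  1  2  3  4  5  6  7
g(k):  0  0  0  1  1  1  2  2
So g(7) = 2.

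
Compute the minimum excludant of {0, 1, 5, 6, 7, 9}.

The values 0, 1 are all present; 2 is the first non-negative integer missing from the set.

2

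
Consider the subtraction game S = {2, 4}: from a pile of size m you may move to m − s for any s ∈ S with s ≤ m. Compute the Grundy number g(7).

Build the Grundy sequence with g(k) = mex{g(k−s) : s ∈ {2, 4}, s ≤ k}:
g(0) = mex{} = 0
g(1) = mex{} = 0
g(2) = mex{0} = 1
g(3) = mex{0} = 1
g(4) = mex{0,1} = 2
g(5) = mex{0,1} = 2
g(6) = mex{1,2} = 0
g(7) = mex{1,2} = 0
So g(7) = 0.

0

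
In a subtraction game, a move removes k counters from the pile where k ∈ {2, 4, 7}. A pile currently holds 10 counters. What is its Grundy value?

Compute g(0), g(1), … for moves {2, 4, 7}:
g(0) = mex{} = 0
g(1) = mex{} = 0
g(2) = mex{0} = 1
g(3) = mex{0} = 1
g(4) = mex{0,1} = 2
g(5) = mex{0,1} = 2
g(6) = mex{1,2} = 0
g(7) = mex{0,1,2} = 3
g(8) = mex{0,2} = 1
g(9) = mex{1,2,3} = 0
g(10) = mex{0,1} = 2
So g(10) = 2.

2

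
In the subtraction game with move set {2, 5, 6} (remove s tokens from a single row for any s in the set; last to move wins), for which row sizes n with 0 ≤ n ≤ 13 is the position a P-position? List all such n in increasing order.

0, 1, 4, 8, 11, 12

Compute g(0), g(1), … for moves {2, 5, 6}:
k:     0  1  2  3  4  5  6  7  8  9 10 11 12 13
g(k):  0  0  1  1  0  2  1  3  0  2  1  0  0  1
The P-positions (g = 0) in 0..13 are 0, 1, 4, 8, 11, 12.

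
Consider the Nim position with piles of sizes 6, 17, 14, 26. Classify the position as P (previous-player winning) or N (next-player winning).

Compute the nim-sum pairwise:
6 XOR 17 = 23
23 XOR 14 = 25
25 XOR 26 = 3
The nim-sum is 3 ≠ 0, so this is an N-position: the player to move can win.

N-position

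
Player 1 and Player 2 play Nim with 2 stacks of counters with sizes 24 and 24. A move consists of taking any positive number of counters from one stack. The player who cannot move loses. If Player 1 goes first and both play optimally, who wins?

Player 2 wins

Compute the nim-sum pairwise:
24 ⊕ 24 = 0
The nim-sum is 0, so this is a P-position: the player to move is in a losing position under optimal play; Player 1 is about to move from it and so loses — Player 2 wins.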